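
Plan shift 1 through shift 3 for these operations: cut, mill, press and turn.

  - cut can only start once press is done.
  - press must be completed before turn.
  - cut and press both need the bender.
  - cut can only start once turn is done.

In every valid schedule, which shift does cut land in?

Precedence pushes cut to at least shift 3.
So cut is pinned to shift 3.

shift 3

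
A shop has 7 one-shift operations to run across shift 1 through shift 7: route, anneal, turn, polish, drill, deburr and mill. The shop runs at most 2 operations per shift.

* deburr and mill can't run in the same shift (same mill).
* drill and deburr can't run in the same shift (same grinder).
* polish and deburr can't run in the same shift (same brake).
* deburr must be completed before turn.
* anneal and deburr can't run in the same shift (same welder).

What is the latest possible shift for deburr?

shift 6

Downstream work caps deburr at shift 6.
deburr at shift 6 is achievable: mill=shift 3, turn=shift 7, route=shift 1, drill=shift 2, polish=shift 2, deburr=shift 6, anneal=shift 1.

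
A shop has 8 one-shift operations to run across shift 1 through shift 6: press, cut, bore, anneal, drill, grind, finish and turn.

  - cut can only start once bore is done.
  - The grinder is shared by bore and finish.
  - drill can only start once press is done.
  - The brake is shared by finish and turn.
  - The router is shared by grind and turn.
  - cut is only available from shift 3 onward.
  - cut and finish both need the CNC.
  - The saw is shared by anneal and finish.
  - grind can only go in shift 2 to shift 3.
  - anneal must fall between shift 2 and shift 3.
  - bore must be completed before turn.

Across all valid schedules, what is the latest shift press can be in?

Downstream work caps press at shift 5.
press at shift 5 is achievable: cut -> shift 3; turn -> shift 3; grind -> shift 2; bore -> shift 1; press -> shift 5; drill -> shift 6; finish -> shift 4; anneal -> shift 2.

shift 5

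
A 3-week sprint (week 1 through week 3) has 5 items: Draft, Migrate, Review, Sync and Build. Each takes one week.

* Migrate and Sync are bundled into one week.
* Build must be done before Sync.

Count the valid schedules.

27

Splitting on Draft: it can be week 1 (9), week 2 (9), week 3 (9). Listing each branch's schedules as (Migrate, Review, Sync, Build) by week number:
Draft=week 1: (2,1,2,1) (2,2,2,1) (2,3,2,1) (3,1,3,1) (3,1,3,2) (3,2,3,1) (3,2,3,2) (3,3,3,1) (3,3,3,2) — 9.
Draft=week 2: (2,1,2,1) (2,2,2,1) (2,3,2,1) (3,1,3,1) (3,1,3,2) (3,2,3,1) (3,2,3,2) (3,3,3,1) (3,3,3,2) — 9.
Draft=week 3: (2,1,2,1) (2,2,2,1) (2,3,2,1) (3,1,3,1) (3,1,3,2) (3,2,3,1) (3,2,3,2) (3,3,3,1) (3,3,3,2) — 9.
Summing: 9 + 9 + 9 = 27.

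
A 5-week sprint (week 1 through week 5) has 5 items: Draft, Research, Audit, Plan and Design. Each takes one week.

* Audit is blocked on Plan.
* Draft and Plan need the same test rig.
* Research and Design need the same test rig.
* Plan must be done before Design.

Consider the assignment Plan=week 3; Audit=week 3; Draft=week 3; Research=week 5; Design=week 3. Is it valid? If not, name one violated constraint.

Invalid. Draft and Plan need the same test rig.

Plan must be done before Design — violated.
Research and Design need the same test rig — holds.
Audit is blocked on Plan — violated.
Draft and Plan need the same test rig — violated.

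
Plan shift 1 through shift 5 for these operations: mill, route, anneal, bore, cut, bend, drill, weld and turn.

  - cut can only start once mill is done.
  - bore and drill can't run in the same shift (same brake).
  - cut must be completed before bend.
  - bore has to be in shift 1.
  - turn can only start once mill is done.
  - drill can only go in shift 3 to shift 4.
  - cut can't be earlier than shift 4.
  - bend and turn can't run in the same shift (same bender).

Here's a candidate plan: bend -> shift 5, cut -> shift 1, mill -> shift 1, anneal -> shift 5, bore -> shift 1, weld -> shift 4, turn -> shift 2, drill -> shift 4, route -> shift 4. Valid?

bend and turn can't run in the same shift (same bender) — holds.
bore has to be in shift 1 — holds.
cut must be completed before bend — holds.
cut can only start once mill is done — violated.
turn can only start once mill is done — holds.
bore and drill can't run in the same shift (same brake) — holds.
cut can't be earlier than shift 4 — violated.
drill can only go in shift 3 to shift 4 — holds.

No. cut can't be earlier than shift 4 is not satisfied.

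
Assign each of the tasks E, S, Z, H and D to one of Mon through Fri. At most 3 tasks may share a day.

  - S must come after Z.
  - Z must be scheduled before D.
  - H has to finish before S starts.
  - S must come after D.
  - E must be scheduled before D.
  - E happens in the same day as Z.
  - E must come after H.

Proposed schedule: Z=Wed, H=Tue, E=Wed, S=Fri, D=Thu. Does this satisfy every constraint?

S must come after Z — holds.
E must be scheduled before D — holds.
At most 3 tasks may share a day — holds.
E happens in the same day as Z — holds.
E must come after H — holds.
H has to finish before S starts — holds.
S must come after D — holds.
Z must be scheduled before D — holds.

Valid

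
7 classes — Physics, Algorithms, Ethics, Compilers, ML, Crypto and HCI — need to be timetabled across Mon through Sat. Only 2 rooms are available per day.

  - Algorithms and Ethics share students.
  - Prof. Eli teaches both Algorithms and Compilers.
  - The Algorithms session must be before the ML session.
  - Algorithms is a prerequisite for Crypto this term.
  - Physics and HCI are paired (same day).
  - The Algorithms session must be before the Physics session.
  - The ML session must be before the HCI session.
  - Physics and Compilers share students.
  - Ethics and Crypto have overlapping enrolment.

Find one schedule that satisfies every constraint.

Ethics in Thu; Physics in Wed; ML in Tue; Crypto in Tue; Compilers in Thu; HCI in Wed; Algorithms in Mon

Checking: ML(Tue) before HCI(Wed); Algorithms(Mon) before Crypto(Tue); Algorithms(Mon) before ML(Tue); Algorithms(Mon) before Physics(Wed); Physics(Wed) != Compilers(Thu); Algorithms(Mon) != Ethics(Thu); Ethics(Thu) != Crypto(Tue); Algorithms(Mon) != Compilers(Thu); Physics = HCI = Wed; max 2 per day (cap 2).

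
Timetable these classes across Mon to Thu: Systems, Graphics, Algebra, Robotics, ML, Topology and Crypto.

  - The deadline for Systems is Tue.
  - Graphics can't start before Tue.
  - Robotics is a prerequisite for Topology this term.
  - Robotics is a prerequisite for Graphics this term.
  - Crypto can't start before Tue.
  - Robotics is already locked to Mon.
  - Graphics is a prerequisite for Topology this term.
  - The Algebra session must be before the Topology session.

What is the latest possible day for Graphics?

Wed

Graphics is available from Tue; downstream work caps Graphics at Wed.
Graphics at Wed is achievable: Crypto -> Tue, ML -> Mon, Topology -> Thu, Graphics -> Wed, Systems -> Mon, Robotics -> Mon, Algebra -> Mon.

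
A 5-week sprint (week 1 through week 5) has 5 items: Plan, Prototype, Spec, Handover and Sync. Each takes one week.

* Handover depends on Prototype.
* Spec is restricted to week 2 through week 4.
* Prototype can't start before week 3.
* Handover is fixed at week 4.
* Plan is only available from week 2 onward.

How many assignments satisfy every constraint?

Splitting on Plan: it can be week 2 (15), week 3 (15), week 4 (15), week 5 (15). Listing each branch's schedules as (Prototype, Spec, Handover, Sync) by week number:
Plan=week 2: (3,2,4,1) (3,2,4,2) (3,2,4,3) (3,2,4,4) (3,2,4,5) (3,3,4,1) (3,3,4,2) (3,3,4,3) (3,3,4,4) (3,3,4,5) (3,4,4,1) (3,4,4,2) (3,4,4,3) (3,4,4,4) (3,4,4,5) — 15.
Plan=week 3: (3,2,4,1) (3,2,4,2) (3,2,4,3) (3,2,4,4) (3,2,4,5) (3,3,4,1) (3,3,4,2) (3,3,4,3) (3,3,4,4) (3,3,4,5) (3,4,4,1) (3,4,4,2) (3,4,4,3) (3,4,4,4) (3,4,4,5) — 15.
Plan=week 4: (3,2,4,1) (3,2,4,2) (3,2,4,3) (3,2,4,4) (3,2,4,5) (3,3,4,1) (3,3,4,2) (3,3,4,3) (3,3,4,4) (3,3,4,5) (3,4,4,1) (3,4,4,2) (3,4,4,3) (3,4,4,4) (3,4,4,5) — 15.
Plan=week 5: (3,2,4,1) (3,2,4,2) (3,2,4,3) (3,2,4,4) (3,2,4,5) (3,3,4,1) (3,3,4,2) (3,3,4,3) (3,3,4,4) (3,3,4,5) (3,4,4,1) (3,4,4,2) (3,4,4,3) (3,4,4,4) (3,4,4,5) — 15.
Summing: 15 + 15 + 15 + 15 = 60.

60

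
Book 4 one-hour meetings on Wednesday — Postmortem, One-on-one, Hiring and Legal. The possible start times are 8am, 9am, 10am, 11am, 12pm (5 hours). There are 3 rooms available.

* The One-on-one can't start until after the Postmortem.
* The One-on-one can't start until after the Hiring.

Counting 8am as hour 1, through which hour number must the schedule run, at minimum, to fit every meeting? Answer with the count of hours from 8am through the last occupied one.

The precedence chain requires at least 2 distinct hours.
With at most 3 per hour and 4 meetings, at least 2 hours are needed.
2 works (last occupied hour: 9am): for example Postmortem in 8am; One-on-one in 9am; Legal in 8am; Hiring in 8am.

2 hours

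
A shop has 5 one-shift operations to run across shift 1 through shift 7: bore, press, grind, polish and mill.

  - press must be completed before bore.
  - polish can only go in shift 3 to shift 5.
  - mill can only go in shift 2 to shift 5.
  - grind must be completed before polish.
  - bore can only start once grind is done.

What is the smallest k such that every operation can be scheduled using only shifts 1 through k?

The precedence chain requires at least 2 distinct shifts.
polish can't be placed before shift 3, so the schedule must run through at least shift 3.
3 works (last occupied shift: shift 3): for example grind -> shift 1, polish -> shift 3, mill -> shift 2, press -> shift 1, bore -> shift 2.

3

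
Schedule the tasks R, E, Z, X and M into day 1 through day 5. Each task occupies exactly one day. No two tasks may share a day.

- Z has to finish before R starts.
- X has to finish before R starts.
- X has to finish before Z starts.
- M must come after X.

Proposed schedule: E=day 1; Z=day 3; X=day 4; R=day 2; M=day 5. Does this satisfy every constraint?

X has to finish before R starts — violated.
Z has to finish before R starts — violated.
No two tasks may share a day — holds.
X has to finish before Z starts — violated.
M must come after X — holds.

No. X has to finish before R starts is not satisfied.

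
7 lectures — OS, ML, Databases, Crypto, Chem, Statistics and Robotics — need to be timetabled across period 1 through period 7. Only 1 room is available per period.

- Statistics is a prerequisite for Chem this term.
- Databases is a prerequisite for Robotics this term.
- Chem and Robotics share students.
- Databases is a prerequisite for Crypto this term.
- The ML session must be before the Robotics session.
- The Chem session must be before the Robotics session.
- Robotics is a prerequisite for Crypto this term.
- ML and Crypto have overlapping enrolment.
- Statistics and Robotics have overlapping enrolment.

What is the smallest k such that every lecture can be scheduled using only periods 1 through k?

7

The precedence chain requires at least 4 distinct periods.
With at most 1 per period and 7 lectures, at least 7 periods are needed.
7 works (last occupied period: period 7): for example Statistics -> period 2; Chem -> period 3; Robotics -> period 5; OS -> period 7; ML -> period 4; Databases -> period 1; Crypto -> period 6.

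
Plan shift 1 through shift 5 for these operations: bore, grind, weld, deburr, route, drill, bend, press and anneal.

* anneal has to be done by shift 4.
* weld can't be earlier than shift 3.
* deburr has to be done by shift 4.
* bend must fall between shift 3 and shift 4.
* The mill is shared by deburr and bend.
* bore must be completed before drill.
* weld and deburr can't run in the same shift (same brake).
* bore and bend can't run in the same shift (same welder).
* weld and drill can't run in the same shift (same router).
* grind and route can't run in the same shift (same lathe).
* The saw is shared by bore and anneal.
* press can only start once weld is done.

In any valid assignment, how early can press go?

Precedence pushes press to at least shift 4.
press at shift 4 is achievable: press in shift 4, weld in shift 3, drill in shift 4, route in shift 2, anneal in shift 1, bore in shift 2, bend in shift 3, deburr in shift 1, grind in shift 1.

shift 4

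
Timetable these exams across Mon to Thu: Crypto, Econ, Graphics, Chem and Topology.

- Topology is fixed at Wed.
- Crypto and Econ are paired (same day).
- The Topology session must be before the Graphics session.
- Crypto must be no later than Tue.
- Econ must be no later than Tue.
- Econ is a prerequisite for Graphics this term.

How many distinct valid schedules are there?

Splitting on Crypto: it can be Mon (4), Tue (4). Listing each branch's schedules as (Econ, Graphics, Chem, Topology):
Crypto=Mon: (Mon,Thu,Mon,Wed) (Mon,Thu,Tue,Wed) (Mon,Thu,Wed,Wed) (Mon,Thu,Thu,Wed) — 4.
Crypto=Tue: (Tue,Thu,Mon,Wed) (Tue,Thu,Tue,Wed) (Tue,Thu,Wed,Wed) (Tue,Thu,Thu,Wed) — 4.
Summing: 4 + 4 = 8.

8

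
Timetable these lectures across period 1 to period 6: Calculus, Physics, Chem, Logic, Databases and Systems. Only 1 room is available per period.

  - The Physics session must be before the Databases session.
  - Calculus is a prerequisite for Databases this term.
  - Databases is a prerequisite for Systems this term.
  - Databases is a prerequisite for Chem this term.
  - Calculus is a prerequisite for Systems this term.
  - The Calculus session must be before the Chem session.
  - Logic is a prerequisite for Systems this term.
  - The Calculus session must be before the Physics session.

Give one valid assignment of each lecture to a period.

Systems=period 5; Logic=period 4; Chem=period 6; Physics=period 2; Databases=period 3; Calculus=period 1

Checking: Calculus(period 1) before Physics(period 2); Databases(period 3) before Chem(period 6); Calculus(period 1) before Databases(period 3); Databases(period 3) before Systems(period 5); Logic(period 4) before Systems(period 5); Physics(period 2) before Databases(period 3); Calculus(period 1) before Systems(period 5); Calculus(period 1) before Chem(period 6); max 1 per period (cap 1).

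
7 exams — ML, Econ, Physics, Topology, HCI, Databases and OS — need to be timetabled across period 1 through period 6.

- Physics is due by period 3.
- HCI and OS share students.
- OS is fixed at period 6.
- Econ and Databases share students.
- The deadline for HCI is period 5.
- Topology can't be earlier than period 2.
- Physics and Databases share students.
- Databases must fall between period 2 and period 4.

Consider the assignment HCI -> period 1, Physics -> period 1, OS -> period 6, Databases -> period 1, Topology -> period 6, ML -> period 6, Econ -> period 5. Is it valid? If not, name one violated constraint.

OS is fixed at period 6 — holds.
Physics is due by period 3 — holds.
The deadline for HCI is period 5 — holds.
Physics and Databases share students — violated.
Topology can't be earlier than period 2 — holds.
Econ and Databases share students — holds.
HCI and OS share students — holds.
Databases must fall between period 2 and period 4 — violated.

No — it violates: Databases must fall between period 2 and period 4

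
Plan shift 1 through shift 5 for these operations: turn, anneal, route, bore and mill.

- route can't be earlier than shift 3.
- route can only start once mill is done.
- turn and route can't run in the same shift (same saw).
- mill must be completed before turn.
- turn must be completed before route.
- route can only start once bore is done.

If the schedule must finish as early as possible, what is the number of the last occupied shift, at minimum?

The precedence chain requires at least 3 distinct shifts.
3 works (last occupied shift: shift 3): for example bore=shift 1, route=shift 3, mill=shift 1, anneal=shift 1, turn=shift 2.

3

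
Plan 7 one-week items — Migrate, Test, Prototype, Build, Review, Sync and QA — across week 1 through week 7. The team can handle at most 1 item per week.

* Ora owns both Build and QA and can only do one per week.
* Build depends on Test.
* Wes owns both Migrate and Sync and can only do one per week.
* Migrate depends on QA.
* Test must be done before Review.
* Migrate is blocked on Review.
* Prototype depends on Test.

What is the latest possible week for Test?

week 3

Downstream work caps Test at week 5.
Test at week 3 is achievable: Test=week 3, Sync=week 2, QA=week 1, Migrate=week 5, Review=week 4, Prototype=week 6, Build=week 7.
Nothing later works — the conflict and capacity constraints rule out every week after week 3.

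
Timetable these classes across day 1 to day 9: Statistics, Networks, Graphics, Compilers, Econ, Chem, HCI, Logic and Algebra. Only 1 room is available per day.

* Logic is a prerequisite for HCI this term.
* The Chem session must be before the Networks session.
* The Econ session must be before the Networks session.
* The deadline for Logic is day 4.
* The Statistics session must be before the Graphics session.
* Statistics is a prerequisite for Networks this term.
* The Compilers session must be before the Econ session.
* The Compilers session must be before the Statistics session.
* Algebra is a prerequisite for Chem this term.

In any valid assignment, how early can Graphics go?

Precedence pushes Graphics to at least day 3.
Graphics at day 3 is achievable: Networks -> day 8; HCI -> day 9; Chem -> day 7; Algebra -> day 6; Graphics -> day 3; Econ -> day 5; Logic -> day 4; Compilers -> day 1; Statistics -> day 2.

day 3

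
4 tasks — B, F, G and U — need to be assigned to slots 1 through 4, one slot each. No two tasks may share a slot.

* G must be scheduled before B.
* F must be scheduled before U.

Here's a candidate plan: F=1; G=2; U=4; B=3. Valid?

G must be scheduled before B — holds.
No two tasks may share a slot — holds.
F must be scheduled before U — holds.

Valid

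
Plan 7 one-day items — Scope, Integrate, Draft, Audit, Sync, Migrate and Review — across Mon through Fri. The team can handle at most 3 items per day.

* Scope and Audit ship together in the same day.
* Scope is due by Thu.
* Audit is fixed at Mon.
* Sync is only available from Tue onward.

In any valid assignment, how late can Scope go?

Scope's own window allows nothing later than Thu; Scope must be in the same day as Audit, which can't be after Mon, so Scope is at most Mon.
Scope at Mon is achievable: Sync=Tue; Draft=Tue; Migrate=Tue; Audit=Mon; Review=Wed; Scope=Mon; Integrate=Mon.

Mon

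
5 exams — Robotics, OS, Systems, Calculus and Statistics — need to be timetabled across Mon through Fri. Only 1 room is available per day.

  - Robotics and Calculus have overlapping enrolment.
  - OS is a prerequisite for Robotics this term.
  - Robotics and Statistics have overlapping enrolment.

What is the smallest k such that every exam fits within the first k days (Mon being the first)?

5

The precedence chain requires at least 2 distinct days.
With at most 1 per day and 5 exams, at least 5 days are needed.
5 works (last occupied day: Fri): for example Calculus -> Thu; Statistics -> Fri; Systems -> Wed; Robotics -> Tue; OS -> Mon.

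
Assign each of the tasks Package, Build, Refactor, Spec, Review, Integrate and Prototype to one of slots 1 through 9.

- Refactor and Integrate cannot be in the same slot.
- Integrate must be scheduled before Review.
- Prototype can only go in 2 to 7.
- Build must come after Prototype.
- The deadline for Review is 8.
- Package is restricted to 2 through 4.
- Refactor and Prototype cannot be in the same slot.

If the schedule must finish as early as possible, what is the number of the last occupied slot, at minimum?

The precedence chain requires at least 2 distinct slots.
Propagating the time windows through the other constraints, Build can't land before 3, so the schedule must run through at least slot 3.
3 works (last occupied slot: 3): for example Review in 2, Build in 3, Prototype in 2, Integrate in 1, Spec in 1, Package in 2, Refactor in 3.

slot 3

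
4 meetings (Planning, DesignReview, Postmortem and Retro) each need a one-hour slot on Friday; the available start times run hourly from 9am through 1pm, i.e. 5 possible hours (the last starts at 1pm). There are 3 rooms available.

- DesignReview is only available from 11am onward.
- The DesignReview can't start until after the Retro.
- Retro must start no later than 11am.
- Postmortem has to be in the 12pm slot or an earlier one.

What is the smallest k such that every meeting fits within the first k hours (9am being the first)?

3 hours

The precedence chain requires at least 2 distinct hours.
With at most 3 per hour and 4 meetings, at least 2 hours are needed.
DesignReview can't be placed before 11am — that is hour 3 counting from 9am — so the schedule must run through at least 3 hours.
3 works (last occupied hour: 11am): for example Retro -> 9am, DesignReview -> 11am, Postmortem -> 9am, Planning -> 9am.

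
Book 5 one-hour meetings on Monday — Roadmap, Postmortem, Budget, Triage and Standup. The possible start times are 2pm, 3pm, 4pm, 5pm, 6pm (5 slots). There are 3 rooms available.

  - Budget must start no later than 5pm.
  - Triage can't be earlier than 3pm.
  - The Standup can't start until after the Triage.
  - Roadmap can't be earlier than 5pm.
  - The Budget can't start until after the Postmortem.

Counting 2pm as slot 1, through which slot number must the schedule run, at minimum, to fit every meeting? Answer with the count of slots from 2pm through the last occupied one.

The precedence chain requires at least 2 distinct slots.
With at most 3 per slot and 5 meetings, at least 2 slots are needed.
Roadmap can't be placed before 5pm — that is slot 4 counting from 2pm — so the schedule must run through at least 4 slots.
4 works (last occupied slot: 5pm): for example Postmortem=2pm; Roadmap=5pm; Triage=3pm; Standup=4pm; Budget=3pm.

4 slots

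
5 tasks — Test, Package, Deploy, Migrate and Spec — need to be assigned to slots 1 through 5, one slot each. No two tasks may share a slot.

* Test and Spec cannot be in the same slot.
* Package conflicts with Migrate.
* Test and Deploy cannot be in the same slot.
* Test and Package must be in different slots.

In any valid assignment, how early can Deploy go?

1

Deploy at 1 is achievable: Package in 3; Test in 2; Deploy in 1; Spec in 5; Migrate in 4.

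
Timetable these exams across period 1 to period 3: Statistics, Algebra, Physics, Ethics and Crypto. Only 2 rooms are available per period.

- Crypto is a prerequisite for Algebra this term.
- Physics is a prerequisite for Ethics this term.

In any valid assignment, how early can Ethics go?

Precedence pushes Ethics to at least period 2.
Ethics at period 2 is achievable: Crypto -> period 1, Statistics -> period 3, Ethics -> period 2, Physics -> period 1, Algebra -> period 2.

period 2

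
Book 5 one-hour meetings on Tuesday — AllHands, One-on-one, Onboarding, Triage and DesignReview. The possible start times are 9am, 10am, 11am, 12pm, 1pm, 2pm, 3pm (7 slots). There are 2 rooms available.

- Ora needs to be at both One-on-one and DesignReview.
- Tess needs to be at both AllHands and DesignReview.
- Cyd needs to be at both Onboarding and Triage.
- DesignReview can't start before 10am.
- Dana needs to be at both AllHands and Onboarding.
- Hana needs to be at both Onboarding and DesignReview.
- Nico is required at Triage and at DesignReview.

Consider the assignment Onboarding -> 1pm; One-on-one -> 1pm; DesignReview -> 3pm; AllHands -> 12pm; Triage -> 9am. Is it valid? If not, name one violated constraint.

Hana needs to be at both Onboarding and DesignReview — holds.
DesignReview can't start before 10am — holds.
Ora needs to be at both One-on-one and DesignReview — holds.
Cyd needs to be at both Onboarding and Triage — holds.
There are 2 rooms available — holds.
Dana needs to be at both AllHands and Onboarding — holds.
Nico is required at Triage and at DesignReview — holds.
Tess needs to be at both AllHands and DesignReview — holds.

Yes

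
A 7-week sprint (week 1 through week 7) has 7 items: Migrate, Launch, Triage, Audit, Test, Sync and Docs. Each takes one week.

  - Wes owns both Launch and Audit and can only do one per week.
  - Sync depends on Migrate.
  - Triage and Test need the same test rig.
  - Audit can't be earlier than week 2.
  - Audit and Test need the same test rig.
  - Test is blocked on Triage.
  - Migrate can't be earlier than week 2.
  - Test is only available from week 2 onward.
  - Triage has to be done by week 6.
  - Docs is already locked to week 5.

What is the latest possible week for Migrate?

week 6

Migrate is available from week 2; downstream work caps Migrate at week 6.
Migrate at week 6 is achievable: Audit in week 3, Migrate in week 6, Sync in week 7, Triage in week 1, Launch in week 1, Test in week 2, Docs in week 5.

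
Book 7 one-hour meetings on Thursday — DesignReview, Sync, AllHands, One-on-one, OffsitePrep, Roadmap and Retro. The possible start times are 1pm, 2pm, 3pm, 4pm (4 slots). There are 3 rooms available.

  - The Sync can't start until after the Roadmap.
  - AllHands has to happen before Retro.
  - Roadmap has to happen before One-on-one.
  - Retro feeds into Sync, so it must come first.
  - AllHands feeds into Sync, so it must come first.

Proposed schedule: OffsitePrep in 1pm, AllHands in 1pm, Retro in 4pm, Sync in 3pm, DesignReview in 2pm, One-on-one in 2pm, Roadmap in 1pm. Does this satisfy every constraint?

No — it violates: Retro feeds into Sync, so it must come first

The Sync can't start until after the Roadmap — holds.
AllHands feeds into Sync, so it must come first — holds.
Roadmap has to happen before One-on-one — holds.
Retro feeds into Sync, so it must come first — violated.
There are 3 rooms available — holds.
AllHands has to happen before Retro — holds.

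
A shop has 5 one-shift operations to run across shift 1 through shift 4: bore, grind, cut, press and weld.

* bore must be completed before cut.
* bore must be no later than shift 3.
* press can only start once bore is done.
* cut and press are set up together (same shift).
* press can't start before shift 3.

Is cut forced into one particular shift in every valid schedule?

cut can be shift 3 (e.g. press=shift 3; grind=shift 1; cut=shift 3; weld=shift 1; bore=shift 1) or shift 4 (e.g. press=shift 4, grind=shift 1, weld=shift 1, cut=shift 4, bore=shift 1).

No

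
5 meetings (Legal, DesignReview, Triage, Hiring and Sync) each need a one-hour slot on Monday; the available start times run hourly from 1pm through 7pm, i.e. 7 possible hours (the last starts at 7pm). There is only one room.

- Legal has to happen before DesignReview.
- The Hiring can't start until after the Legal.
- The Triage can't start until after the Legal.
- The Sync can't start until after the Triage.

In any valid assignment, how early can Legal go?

Downstream work caps Legal at 5pm.
Legal at 1pm is achievable: Triage=2pm, Hiring=4pm, Sync=5pm, DesignReview=3pm, Legal=1pm.

1pm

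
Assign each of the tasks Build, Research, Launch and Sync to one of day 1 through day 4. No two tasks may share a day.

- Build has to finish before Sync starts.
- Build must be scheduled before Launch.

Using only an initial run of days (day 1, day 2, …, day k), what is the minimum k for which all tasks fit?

4 days

The precedence chain requires at least 2 distinct days.
With at most 1 per day and 4 tasks, at least 4 days are needed.
4 works (last occupied day: day 4): for example Launch in day 2, Research in day 4, Sync in day 3, Build in day 1.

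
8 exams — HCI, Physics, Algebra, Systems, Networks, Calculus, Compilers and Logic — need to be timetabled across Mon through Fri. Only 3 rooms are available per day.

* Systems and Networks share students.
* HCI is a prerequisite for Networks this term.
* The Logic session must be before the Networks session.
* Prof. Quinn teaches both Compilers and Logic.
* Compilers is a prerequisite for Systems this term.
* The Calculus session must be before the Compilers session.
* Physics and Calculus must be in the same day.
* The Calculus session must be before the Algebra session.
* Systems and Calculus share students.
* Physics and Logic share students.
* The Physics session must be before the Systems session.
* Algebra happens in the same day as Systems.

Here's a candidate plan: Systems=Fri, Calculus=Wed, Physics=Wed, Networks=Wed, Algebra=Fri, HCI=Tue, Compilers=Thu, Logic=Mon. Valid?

Only 3 rooms are available per day — holds.
Physics and Logic share students — holds.
Systems and Calculus share students — holds.
Physics and Calculus must be in the same day — holds.
Algebra happens in the same day as Systems — holds.
The Calculus session must be before the Compilers session — holds.
The Physics session must be before the Systems session — holds.
Systems and Networks share students — holds.
The Calculus session must be before the Algebra session — holds.
Prof. Quinn teaches both Compilers and Logic — holds.
HCI is a prerequisite for Networks this term — holds.
Compilers is a prerequisite for Systems this term — holds.
The Logic session must be before the Networks session — holds.

Yes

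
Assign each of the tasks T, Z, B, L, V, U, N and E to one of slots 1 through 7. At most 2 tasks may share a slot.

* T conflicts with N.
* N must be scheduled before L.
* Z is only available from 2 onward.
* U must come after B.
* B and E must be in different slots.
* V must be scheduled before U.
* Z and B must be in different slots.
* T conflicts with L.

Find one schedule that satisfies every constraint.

Z=2, U=2, T=5, V=1, L=4, E=3, B=1, N=3

Checking: N(3) before L(4); V(1) before U(2); B(1) before U(2); T(5) != L(4); T(5) != N(3); Z(2) != B(1); B(1) != E(3); Z=2 in [2,7]; max 2 per slot (cap 2).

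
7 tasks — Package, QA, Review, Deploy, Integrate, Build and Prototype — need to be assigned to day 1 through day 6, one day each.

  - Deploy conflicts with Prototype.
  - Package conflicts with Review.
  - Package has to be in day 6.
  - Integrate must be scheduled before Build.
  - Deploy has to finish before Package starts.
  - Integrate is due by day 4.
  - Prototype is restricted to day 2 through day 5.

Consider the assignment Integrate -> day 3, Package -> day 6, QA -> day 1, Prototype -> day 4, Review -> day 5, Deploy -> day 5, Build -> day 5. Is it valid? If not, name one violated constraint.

Integrate is due by day 4 — holds.
Package conflicts with Review — holds.
Package has to be in day 6 — holds.
Integrate must be scheduled before Build — holds.
Deploy has to finish before Package starts — holds.
Deploy conflicts with Prototype — holds.
Prototype is restricted to day 2 through day 5 — holds.

Yes, all constraints hold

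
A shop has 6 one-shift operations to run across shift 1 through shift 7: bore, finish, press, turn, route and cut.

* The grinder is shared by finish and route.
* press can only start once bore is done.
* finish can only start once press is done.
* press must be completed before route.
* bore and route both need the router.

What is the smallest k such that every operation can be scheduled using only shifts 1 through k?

4

The precedence chain requires at least 3 distinct shifts.
Could 3 shifts be enough, i.e. nothing placed later than shift 3? No: press must come after bore (at shift 1 or later) → {shift 2, shift 3}; finish must come after press (at shift 2 or later) → {shift 3}; press must come before finish (at shift 3 or earlier) → {shift 2}; route must come after press (at shift 2 or later) → {shift 3}; route can't share with finish (shift 3) → nothing is left.
So 3 shifts is not enough.
4 works (last occupied shift: shift 4): for example cut -> shift 1, route -> shift 4, press -> shift 2, turn -> shift 1, bore -> shift 1, finish -> shift 3.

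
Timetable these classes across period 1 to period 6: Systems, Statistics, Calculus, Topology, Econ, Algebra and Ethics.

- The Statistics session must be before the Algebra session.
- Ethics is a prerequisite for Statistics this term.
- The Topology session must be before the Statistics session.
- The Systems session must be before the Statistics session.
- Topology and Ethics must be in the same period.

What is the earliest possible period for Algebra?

period 3

Precedence pushes Algebra to at least period 3.
Algebra at period 3 is achievable: Algebra=period 3; Calculus=period 1; Ethics=period 1; Systems=period 1; Statistics=period 2; Topology=period 1; Econ=period 1.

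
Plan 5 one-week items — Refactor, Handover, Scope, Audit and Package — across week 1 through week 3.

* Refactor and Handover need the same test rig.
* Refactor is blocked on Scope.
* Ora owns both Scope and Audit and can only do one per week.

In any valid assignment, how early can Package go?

week 1

Package at week 1 is achievable: Audit=week 2, Scope=week 1, Handover=week 1, Package=week 1, Refactor=week 2.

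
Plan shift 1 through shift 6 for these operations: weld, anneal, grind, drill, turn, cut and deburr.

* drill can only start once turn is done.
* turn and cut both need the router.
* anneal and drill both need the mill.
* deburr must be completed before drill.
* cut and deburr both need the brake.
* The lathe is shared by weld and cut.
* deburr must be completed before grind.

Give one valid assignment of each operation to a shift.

weld -> shift 1, cut -> shift 2, grind -> shift 2, anneal -> shift 1, turn -> shift 1, deburr -> shift 1, drill -> shift 2

Checking: turn(shift 1) before drill(shift 2); deburr(shift 1) before grind(shift 2); deburr(shift 1) before drill(shift 2); anneal(shift 1) != drill(shift 2); cut(shift 2) != deburr(shift 1); turn(shift 1) != cut(shift 2); weld(shift 1) != cut(shift 2).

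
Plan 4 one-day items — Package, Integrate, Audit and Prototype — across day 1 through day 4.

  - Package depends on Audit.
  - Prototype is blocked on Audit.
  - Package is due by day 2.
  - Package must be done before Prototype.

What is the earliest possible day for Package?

day 2

Precedence pushes Package to at least day 2; Package's own window allows nothing later than day 2.
Package at day 2 is achievable: Integrate -> day 1, Prototype -> day 3, Audit -> day 1, Package -> day 2.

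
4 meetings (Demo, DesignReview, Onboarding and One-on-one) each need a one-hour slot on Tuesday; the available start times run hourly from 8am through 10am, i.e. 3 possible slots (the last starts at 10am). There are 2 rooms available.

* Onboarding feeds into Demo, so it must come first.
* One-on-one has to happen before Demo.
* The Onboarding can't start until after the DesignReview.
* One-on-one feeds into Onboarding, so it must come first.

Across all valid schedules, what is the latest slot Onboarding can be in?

9am

Precedence pushes Onboarding to at least 9am; downstream work caps Onboarding at 9am.
Onboarding at 9am is achievable: DesignReview in 8am; One-on-one in 8am; Onboarding in 9am; Demo in 10am.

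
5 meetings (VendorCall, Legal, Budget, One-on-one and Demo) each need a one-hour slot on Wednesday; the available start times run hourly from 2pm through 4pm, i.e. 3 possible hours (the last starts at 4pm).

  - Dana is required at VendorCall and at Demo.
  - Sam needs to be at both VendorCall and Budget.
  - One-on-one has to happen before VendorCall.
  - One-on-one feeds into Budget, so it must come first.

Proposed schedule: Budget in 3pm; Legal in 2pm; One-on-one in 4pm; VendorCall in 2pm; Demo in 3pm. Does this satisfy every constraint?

Invalid. One-on-one has to happen before VendorCall.

Dana is required at VendorCall and at Demo — holds.
One-on-one feeds into Budget, so it must come first — violated.
One-on-one has to happen before VendorCall — violated.
Sam needs to be at both VendorCall and Budget — holds.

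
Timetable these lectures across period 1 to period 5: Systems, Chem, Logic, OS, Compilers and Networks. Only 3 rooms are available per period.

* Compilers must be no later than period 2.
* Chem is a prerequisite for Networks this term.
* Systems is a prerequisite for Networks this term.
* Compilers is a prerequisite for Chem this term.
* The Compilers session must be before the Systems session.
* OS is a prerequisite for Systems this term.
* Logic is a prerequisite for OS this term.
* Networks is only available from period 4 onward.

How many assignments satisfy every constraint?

23

Splitting on Systems: it can be period 3 (8), period 4 (15). Listing each branch's schedules as (Chem, Logic, OS, Compilers, Networks) by period number:
Systems=period 3: (2,1,2,1,4) (2,1,2,1,5) (3,1,2,1,4) (3,1,2,1,5) (3,1,2,2,4) (3,1,2,2,5) (4,1,2,1,5) (4,1,2,2,5) — 8.
Systems=period 4: (2,1,2,1,5) (2,1,3,1,5) (2,2,3,1,5) (3,1,2,1,5) (3,1,2,2,5) (3,1,3,1,5) (3,1,3,2,5) (3,2,3,1,5) (3,2,3,2,5) (4,1,2,1,5) (4,1,2,2,5) (4,1,3,1,5) (4,1,3,2,5) (4,2,3,1,5) (4,2,3,2,5) — 15.
Summing: 8 + 15 = 23.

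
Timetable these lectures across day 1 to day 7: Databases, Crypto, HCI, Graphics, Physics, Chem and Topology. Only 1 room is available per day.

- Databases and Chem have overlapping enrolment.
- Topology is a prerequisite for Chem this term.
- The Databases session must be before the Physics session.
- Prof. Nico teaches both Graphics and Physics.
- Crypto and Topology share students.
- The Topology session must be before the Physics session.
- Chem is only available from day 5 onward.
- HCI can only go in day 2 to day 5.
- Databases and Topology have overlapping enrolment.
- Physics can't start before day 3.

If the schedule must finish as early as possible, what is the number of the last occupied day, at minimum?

7

The precedence chain requires at least 2 distinct days.
With at most 1 per day and 7 lectures, at least 7 days are needed.
Chem can't be placed before day 5, so the schedule must run through at least day 5.
7 works (last occupied day: day 7): for example Chem -> day 5; Topology -> day 1; Graphics -> day 7; HCI -> day 2; Crypto -> day 6; Physics -> day 4; Databases -> day 3.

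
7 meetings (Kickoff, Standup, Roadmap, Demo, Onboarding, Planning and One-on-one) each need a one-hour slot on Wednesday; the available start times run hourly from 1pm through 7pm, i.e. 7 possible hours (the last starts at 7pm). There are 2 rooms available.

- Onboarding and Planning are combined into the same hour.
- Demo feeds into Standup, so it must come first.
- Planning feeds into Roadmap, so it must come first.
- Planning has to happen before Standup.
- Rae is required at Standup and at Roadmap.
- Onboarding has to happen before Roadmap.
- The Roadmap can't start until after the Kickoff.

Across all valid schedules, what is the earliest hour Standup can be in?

Precedence pushes Standup to at least 2pm.
Standup at 3pm is achievable: Kickoff in 2pm; One-on-one in 3pm; Roadmap in 4pm; Onboarding in 1pm; Planning in 1pm; Standup in 3pm; Demo in 2pm.
Nothing earlier works — the conflict and capacity constraints rule out every hour before 3pm.

3pm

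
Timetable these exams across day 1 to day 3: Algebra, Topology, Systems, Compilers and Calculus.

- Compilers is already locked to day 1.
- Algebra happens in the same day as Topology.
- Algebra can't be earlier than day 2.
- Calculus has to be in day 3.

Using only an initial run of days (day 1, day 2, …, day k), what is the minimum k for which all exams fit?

Calculus can't be placed before day 3, so the schedule must run through at least day 3.
3 works (last occupied day: day 3): for example Compilers=day 1, Systems=day 1, Topology=day 2, Algebra=day 2, Calculus=day 3.

3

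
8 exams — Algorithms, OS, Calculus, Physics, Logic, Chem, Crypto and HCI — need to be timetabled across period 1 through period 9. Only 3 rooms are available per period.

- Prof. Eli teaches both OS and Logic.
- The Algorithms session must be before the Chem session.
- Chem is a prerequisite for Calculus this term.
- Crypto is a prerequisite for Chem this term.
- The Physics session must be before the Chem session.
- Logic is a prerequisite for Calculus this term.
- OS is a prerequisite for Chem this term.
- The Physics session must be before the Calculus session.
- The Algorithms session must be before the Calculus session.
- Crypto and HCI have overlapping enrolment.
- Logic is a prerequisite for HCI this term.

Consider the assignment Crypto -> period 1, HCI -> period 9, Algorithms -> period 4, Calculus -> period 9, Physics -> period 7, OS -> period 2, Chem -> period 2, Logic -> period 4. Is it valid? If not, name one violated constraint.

No — it violates: The Physics session must be before the Chem session

Logic is a prerequisite for Calculus this term — holds.
The Physics session must be before the Calculus session — holds.
The Physics session must be before the Chem session — violated.
Crypto is a prerequisite for Chem this term — holds.
The Algorithms session must be before the Chem session — violated.
Prof. Eli teaches both OS and Logic — holds.
Crypto and HCI have overlapping enrolment — holds.
Chem is a prerequisite for Calculus this term — holds.
The Algorithms session must be before the Calculus session — holds.
OS is a prerequisite for Chem this term — violated.
Logic is a prerequisite for HCI this term — holds.
Only 3 rooms are available per period — holds.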